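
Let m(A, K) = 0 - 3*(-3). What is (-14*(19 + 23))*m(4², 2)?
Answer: -5292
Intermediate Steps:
m(A, K) = 9 (m(A, K) = 0 + 9 = 9)
(-14*(19 + 23))*m(4², 2) = -14*(19 + 23)*9 = -14*42*9 = -588*9 = -5292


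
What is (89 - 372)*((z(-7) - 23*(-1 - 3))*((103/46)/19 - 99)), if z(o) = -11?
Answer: 1981074429/874 ≈ 2.2667e+6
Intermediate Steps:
(89 - 372)*((z(-7) - 23*(-1 - 3))*((103/46)/19 - 99)) = (89 - 372)*((-11 - 23*(-1 - 3))*((103/46)/19 - 99)) = -283*(-11 - 23*(-4))*((103*(1/46))*(1/19) - 99) = -283*(-11 + 92)*((103/46)*(1/19) - 99) = -22923*(103/874 - 99) = -22923*(-86423)/874 = -283*(-7000263/874) = 1981074429/874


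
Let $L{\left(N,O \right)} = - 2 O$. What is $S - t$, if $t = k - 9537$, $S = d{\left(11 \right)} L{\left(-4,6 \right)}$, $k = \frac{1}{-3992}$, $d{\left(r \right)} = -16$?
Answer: $\frac{38838169}{3992} \approx 9729.0$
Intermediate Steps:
$k = - \frac{1}{3992} \approx -0.0002505$
$S = 192$ ($S = - 16 \left(\left(-2\right) 6\right) = \left(-16\right) \left(-12\right) = 192$)
$t = - \frac{38071705}{3992}$ ($t = - \frac{1}{3992} - 9537 = - \frac{38071705}{3992} \approx -9537.0$)
$S - t = 192 - - \frac{38071705}{3992} = 192 + \frac{38071705}{3992} = \frac{38838169}{3992}$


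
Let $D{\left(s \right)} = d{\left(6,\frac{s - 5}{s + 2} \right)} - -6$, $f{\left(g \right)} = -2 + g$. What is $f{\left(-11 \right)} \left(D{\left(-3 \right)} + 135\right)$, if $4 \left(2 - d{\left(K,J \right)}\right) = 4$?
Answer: $-1846$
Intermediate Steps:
$d{\left(K,J \right)} = 1$ ($d{\left(K,J \right)} = 2 - 1 = 1$)
$D{\left(s \right)} = 7$ ($D{\left(s \right)} = 1 - -6 = 1 + 6 = 7$)
$f{\left(-11 \right)} \left(D{\left(-3 \right)} + 135\right) = \left(-2 - 11\right) \left(7 + 135\right) = \left(-13\right) 142 = -1846$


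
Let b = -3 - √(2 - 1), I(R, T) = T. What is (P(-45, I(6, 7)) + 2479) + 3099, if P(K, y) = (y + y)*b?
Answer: 5522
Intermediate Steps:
b = -4 (b = -3 - √1 = -3 - 1*1 = -3 - 1 = -4)
P(K, y) = -8*y (P(K, y) = (y + y)*(-4) = (2*y)*(-4) = -8*y)
(P(-45, I(6, 7)) + 2479) + 3099 = (-8*7 + 2479) + 3099 = (-56 + 2479) + 3099 = 2423 + 3099 = 5522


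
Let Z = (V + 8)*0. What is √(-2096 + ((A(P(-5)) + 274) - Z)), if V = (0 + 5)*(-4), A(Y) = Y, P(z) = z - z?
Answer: I*√1822 ≈ 42.685*I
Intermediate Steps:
P(z) = 0
V = -20 (V = 5*(-4) = -20)
Z = 0 (Z = (-20 + 8)*0 = -12*0 = 0)
√(-2096 + ((A(P(-5)) + 274) - Z)) = √(-2096 + ((0 + 274) - 1*0)) = √(-2096 + (274 + 0)) = √(-2096 + 274) = √(-1822) = I*√1822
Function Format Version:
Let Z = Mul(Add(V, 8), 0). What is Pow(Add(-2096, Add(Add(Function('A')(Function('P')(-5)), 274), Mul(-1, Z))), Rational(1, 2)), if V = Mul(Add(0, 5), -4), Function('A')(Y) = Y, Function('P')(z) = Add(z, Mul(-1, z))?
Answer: Mul(I, Pow(1822, Rational(1, 2))) ≈ Mul(42.685, I)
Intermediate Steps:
Function('P')(z) = 0
V = -20 (V = Mul(5, -4) = -20)
Z = 0 (Z = Mul(Add(-20, 8), 0) = Mul(-12, 0) = 0)
Pow(Add(-2096, Add(Add(Function('A')(Function('P')(-5)), 274), Mul(-1, Z))), Rational(1, 2)) = Pow(Add(-2096, Add(Add(0, 274), Mul(-1, 0))), Rational(1, 2)) = Pow(Add(-2096, Add(274, 0)), Rational(1, 2)) = Pow(Add(-2096, 274), Rational(1, 2)) = Pow(-1822, Rational(1, 2)) = Mul(I, Pow(1822, Rational(1, 2)))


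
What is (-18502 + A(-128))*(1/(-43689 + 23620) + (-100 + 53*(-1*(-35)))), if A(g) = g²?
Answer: -74598277092/20069 ≈ -3.7171e+6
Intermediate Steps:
(-18502 + A(-128))*(1/(-43689 + 23620) + (-100 + 53*(-1*(-35)))) = (-18502 + (-128)²)*(1/(-43689 + 23620) + (-100 + 53*(-1*(-35)))) = (-18502 + 16384)*(1/(-20069) + (-100 + 53*35)) = -2118*(-1/20069 + (-100 + 1855)) = -2118*(-1/20069 + 1755) = -2118*35221094/20069 = -74598277092/20069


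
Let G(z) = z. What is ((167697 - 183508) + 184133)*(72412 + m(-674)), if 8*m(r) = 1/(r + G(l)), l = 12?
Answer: 32275234410111/2648 ≈ 1.2189e+10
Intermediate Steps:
m(r) = 1/(8*(12 + r)) (m(r) = 1/(8*(r + 12)) = 1/(8*(12 + r)))
((167697 - 183508) + 184133)*(72412 + m(-674)) = ((167697 - 183508) + 184133)*(72412 + 1/(8*(12 - 674))) = (-15811 + 184133)*(72412 + (⅛)/(-662)) = 168322*(72412 + (⅛)*(-1/662)) = 168322*(72412 - 1/5296) = 168322*(383493951/5296) = 32275234410111/2648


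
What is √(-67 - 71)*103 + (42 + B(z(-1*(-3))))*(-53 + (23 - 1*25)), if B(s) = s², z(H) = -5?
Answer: -3685 + 103*I*√138 ≈ -3685.0 + 1210.0*I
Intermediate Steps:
√(-67 - 71)*103 + (42 + B(z(-1*(-3))))*(-53 + (23 - 1*25)) = √(-67 - 71)*103 + (42 + (-5)²)*(-53 + (23 - 1*25)) = √(-138)*103 + (42 + 25)*(-53 + (23 - 25)) = (I*√138)*103 + 67*(-53 - 2) = 103*I*√138 + 67*(-55) = 103*I*√138 - 3685 = -3685 + 103*I*√138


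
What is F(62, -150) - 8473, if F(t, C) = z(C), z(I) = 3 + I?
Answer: -8620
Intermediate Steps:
F(t, C) = 3 + C
F(62, -150) - 8473 = (3 - 150) - 8473 = -147 - 8473 = -8620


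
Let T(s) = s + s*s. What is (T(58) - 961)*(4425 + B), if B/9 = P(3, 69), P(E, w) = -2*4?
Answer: 10712733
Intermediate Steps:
T(s) = s + s²
P(E, w) = -8
B = -72 (B = 9*(-8) = -72)
(T(58) - 961)*(4425 + B) = (58*(1 + 58) - 961)*(4425 - 72) = (58*59 - 961)*4353 = (3422 - 961)*4353 = 2461*4353 = 10712733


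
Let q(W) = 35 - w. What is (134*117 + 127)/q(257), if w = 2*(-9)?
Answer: 15805/53 ≈ 298.21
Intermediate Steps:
w = -18
q(W) = 53 (q(W) = 35 - 1*(-18) = 35 + 18 = 53)
(134*117 + 127)/q(257) = (134*117 + 127)/53 = (15678 + 127)*(1/53) = 15805*(1/53) = 15805/53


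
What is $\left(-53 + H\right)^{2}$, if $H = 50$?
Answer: $9$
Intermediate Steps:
$\left(-53 + H\right)^{2} = \left(-53 + 50\right)^{2} = \left(-3\right)^{2} = 9$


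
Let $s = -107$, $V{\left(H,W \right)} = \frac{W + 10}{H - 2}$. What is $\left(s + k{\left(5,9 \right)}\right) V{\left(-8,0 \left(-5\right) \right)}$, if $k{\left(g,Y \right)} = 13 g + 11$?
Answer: $31$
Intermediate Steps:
$V{\left(H,W \right)} = \frac{10 + W}{-2 + H}$
$k{\left(g,Y \right)} = 11 + 13 g$
$\left(s + k{\left(5,9 \right)}\right) V{\left(-8,0 \left(-5\right) \right)} = \left(-107 + \left(11 + 13 \cdot 5\right)\right) \frac{10 + 0 \left(-5\right)}{-2 - 8} = \left(-107 + \left(11 + 65\right)\right) \frac{10 + 0}{-10} = \left(-107 + 76\right) \left(\left(- \frac{1}{10}\right) 10\right) = \left(-31\right) \left(-1\right) = 31$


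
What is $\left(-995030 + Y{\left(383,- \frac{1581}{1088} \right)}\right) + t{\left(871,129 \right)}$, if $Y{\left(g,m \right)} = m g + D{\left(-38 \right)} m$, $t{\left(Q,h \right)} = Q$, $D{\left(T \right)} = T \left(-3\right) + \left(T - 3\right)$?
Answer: $- \frac{7958573}{8} \approx -9.9482 \cdot 10^{5}$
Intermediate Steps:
$D{\left(T \right)} = -3 - 2 T$ ($D{\left(T \right)} = - 3 T + \left(-3 + T\right) = -3 - 2 T$)
$Y{\left(g,m \right)} = 73 m + g m$ ($Y{\left(g,m \right)} = m g + \left(-3 - -76\right) m = g m + \left(-3 + 76\right) m = g m + 73 m = 73 m + g m$)
$\left(-995030 + Y{\left(383,- \frac{1581}{1088} \right)}\right) + t{\left(871,129 \right)} = \left(-995030 + - \frac{1581}{1088} \left(73 + 383\right)\right) + 871 = \left(-995030 + \left(-1581\right) \frac{1}{1088} \cdot 456\right) + 871 = \left(-995030 - \frac{5301}{8}\right) + 871 = - \frac{7965541}{8} + 871 = - \frac{7958573}{8}$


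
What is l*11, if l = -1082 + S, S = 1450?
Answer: 4048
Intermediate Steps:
l = 368 (l = -1082 + 1450 = 368)
l*11 = 368*11 = 4048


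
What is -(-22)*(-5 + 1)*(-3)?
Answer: 264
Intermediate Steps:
-(-22)*(-5 + 1)*(-3) = -(-22)*(-4)*(-3) = -11*8*(-3) = -88*(-3) = 264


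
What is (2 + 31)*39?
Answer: 1287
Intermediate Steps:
(2 + 31)*39 = 33*39 = 1287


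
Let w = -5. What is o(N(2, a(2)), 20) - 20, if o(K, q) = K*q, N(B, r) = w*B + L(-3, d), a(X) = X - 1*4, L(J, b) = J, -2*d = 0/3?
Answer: -280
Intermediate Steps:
d = 0 (d = -0/3 = -½*0 = 0)
a(X) = -4 + X (a(X) = X - 4 = -4 + X)
N(B, r) = -3 - 5*B (N(B, r) = -5*B - 3 = -3 - 5*B)
o(N(2, a(2)), 20) - 20 = (-3 - 5*2)*20 - 20 = (-3 - 10)*20 - 20 = -13*20 - 20 = -260 - 20 = -280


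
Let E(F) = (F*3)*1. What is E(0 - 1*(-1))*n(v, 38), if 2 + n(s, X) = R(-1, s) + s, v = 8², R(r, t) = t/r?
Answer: -6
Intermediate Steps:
v = 64
n(s, X) = -2 (n(s, X) = -2 + (s/(-1) + s) = -2 + (s*(-1) + s) = -2 + (-s + s) = -2 + 0 = -2)
E(F) = 3*F (E(F) = (3*F)*1 = 3*F)
E(0 - 1*(-1))*n(v, 38) = (3*(0 - 1*(-1)))*(-2) = (3*(0 + 1))*(-2) = (3*1)*(-2) = 3*(-2) = -6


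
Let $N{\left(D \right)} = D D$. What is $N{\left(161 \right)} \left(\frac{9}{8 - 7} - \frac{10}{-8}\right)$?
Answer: $\frac{1062761}{4} \approx 2.6569 \cdot 10^{5}$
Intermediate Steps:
$N{\left(D \right)} = D^{2}$
$N{\left(161 \right)} \left(\frac{9}{8 - 7} - \frac{10}{-8}\right) = 161^{2} \left(\frac{9}{8 - 7} - \frac{10}{-8}\right) = 25921 \left(\frac{9}{1} - - \frac{5}{4}\right) = 25921 \left(9 \cdot 1 + \frac{5}{4}\right) = 25921 \left(9 + \frac{5}{4}\right) = 25921 \cdot \frac{41}{4} = \frac{1062761}{4}$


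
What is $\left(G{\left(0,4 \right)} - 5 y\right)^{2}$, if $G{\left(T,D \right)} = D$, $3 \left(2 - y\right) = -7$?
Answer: $\frac{2809}{9} \approx 312.11$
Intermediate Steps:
$y = \frac{13}{3}$ ($y = 2 - - \frac{7}{3} = 2 + \frac{7}{3} = \frac{13}{3} \approx 4.3333$)
$\left(G{\left(0,4 \right)} - 5 y\right)^{2} = \left(4 - \frac{65}{3}\right)^{2} = \left(- \frac{53}{3}\right)^{2} = \frac{2809}{9}$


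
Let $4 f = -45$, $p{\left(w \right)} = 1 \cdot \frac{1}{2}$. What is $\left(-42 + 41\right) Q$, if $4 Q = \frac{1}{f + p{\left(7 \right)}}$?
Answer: $\frac{1}{43} \approx 0.023256$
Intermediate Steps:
$p{\left(w \right)} = \frac{1}{2}$ ($p{\left(w \right)} = 1 \cdot \frac{1}{2} = \frac{1}{2}$)
$f = - \frac{45}{4}$ ($f = \frac{1}{4} \left(-45\right) = - \frac{45}{4} \approx -11.25$)
$Q = - \frac{1}{43}$ ($Q = \frac{1}{4 \left(- \frac{45}{4} + \frac{1}{2}\right)} = \frac{1}{4 \left(- \frac{43}{4}\right)} = \frac{1}{4} \left(- \frac{4}{43}\right) = - \frac{1}{43} \approx -0.023256$)
$\left(-42 + 41\right) Q = \left(-42 + 41\right) \left(- \frac{1}{43}\right) = \left(-1\right) \left(- \frac{1}{43}\right) = \frac{1}{43}$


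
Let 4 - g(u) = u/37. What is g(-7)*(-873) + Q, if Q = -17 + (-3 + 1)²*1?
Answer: -135796/37 ≈ -3670.2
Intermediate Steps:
g(u) = 4 - u/37
Q = -13 (Q = -17 + (-2)²*1 = -17 + 4*1 = -17 + 4 = -13)
g(-7)*(-873) + Q = (4 - 1/37*(-7))*(-873) - 13 = (4 + 7/37)*(-873) - 13 = (155/37)*(-873) - 13 = -135315/37 - 13 = -135796/37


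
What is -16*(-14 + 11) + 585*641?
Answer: 375033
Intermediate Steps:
-16*(-14 + 11) + 585*641 = -16*(-3) + 374985 = 48 + 374985 = 375033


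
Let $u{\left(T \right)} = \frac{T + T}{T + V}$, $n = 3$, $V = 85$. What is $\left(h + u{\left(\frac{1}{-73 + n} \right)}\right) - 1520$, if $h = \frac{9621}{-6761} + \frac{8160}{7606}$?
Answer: $- \frac{232554611215073}{152961181767} \approx -1520.3$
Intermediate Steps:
$u{\left(T \right)} = \frac{2 T}{85 + T}$ ($u{\left(T \right)} = \frac{T + T}{T + 85} = \frac{2 T}{85 + T}$)
$h = - \frac{9003783}{25712083}$ ($h = 9621 \left(- \frac{1}{6761}\right) + 8160 \cdot \frac{1}{7606} = - \frac{9621}{6761} + \frac{4080}{3803} = - \frac{9003783}{25712083} \approx -0.35018$)
$\left(h + u{\left(\frac{1}{-73 + n} \right)}\right) - 1520 = \left(- \frac{9003783}{25712083} + \frac{2}{\left(-73 + 3\right) \left(85 + \frac{1}{-73 + 3}\right)}\right) - 1520 = \left(- \frac{9003783}{25712083} + \frac{2}{\left(-70\right) \left(85 + \frac{1}{-70}\right)}\right) - 1520 = \left(- \frac{9003783}{25712083} + 2 \left(- \frac{1}{70}\right) \frac{1}{85 - \frac{1}{70}}\right) - 1520 = \left(- \frac{9003783}{25712083} + 2 \left(- \frac{1}{70}\right) \frac{1}{\frac{5949}{70}}\right) - 1520 = \left(- \frac{9003783}{25712083} + 2 \left(- \frac{1}{70}\right) \frac{70}{5949}\right) - 1520 = \left(- \frac{9003783}{25712083} - \frac{2}{5949}\right) - 1520 = - \frac{53614929233}{152961181767} - 1520 = - \frac{232554611215073}{152961181767}$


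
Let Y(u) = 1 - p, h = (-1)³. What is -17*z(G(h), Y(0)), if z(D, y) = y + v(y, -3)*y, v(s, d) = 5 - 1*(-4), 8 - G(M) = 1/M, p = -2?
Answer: -510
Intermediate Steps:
h = -1
Y(u) = 3 (Y(u) = 1 - 1*(-2) = 1 + 2 = 3)
G(M) = 8 - 1/M
v(s, d) = 9 (v(s, d) = 5 + 4 = 9)
z(D, y) = 10*y (z(D, y) = y + 9*y = 10*y)
-17*z(G(h), Y(0)) = -170*3 = -17*30 = -510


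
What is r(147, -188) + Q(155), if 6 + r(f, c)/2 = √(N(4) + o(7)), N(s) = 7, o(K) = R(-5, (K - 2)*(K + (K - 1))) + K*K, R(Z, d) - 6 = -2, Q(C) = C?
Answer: 143 + 4*√15 ≈ 158.49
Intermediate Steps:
R(Z, d) = 4 (R(Z, d) = 6 - 2 = 4)
o(K) = 4 + K² (o(K) = 4 + K*K = 4 + K²)
r(f, c) = -12 + 4*√15 (r(f, c) = -12 + 2*√(7 + (4 + 7²)) = -12 + 2*√(7 + (4 + 49)) = -12 + 2*√(7 + 53) = -12 + 2*√60 = -12 + 2*(2*√15) = -12 + 4*√15)
r(147, -188) + Q(155) = (-12 + 4*√15) + 155 = 143 + 4*√15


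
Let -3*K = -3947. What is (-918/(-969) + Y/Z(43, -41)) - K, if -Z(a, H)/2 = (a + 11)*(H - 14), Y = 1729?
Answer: -148346369/112860 ≈ -1314.4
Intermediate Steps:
K = 3947/3 (K = -⅓*(-3947) = 3947/3 ≈ 1315.7)
Z(a, H) = -2*(-14 + H)*(11 + a) (Z(a, H) = -2*(a + 11)*(H - 14) = -2*(11 + a)*(-14 + H) = -2*(-14 + H)*(11 + a))
(-918/(-969) + Y/Z(43, -41)) - K = (-918/(-969) + 1729/(308 - 22*(-41) + 28*43 - 2*(-41)*43)) - 1*3947/3 = (-918*(-1/969) + 1729/(308 + 902 + 1204 + 3526)) - 3947/3 = (18/19 + 1729/5940) - 3947/3 = 139771/112860 - 3947/3 = -148346369/112860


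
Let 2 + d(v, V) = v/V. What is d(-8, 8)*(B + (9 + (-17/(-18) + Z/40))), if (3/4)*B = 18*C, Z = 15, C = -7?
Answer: 11353/24 ≈ 473.04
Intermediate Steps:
d(v, V) = -2 + v/V
B = -168 (B = 4*(18*(-7))/3 = (4/3)*(-126) = -168)
d(-8, 8)*(B + (9 + (-17/(-18) + Z/40))) = (-2 - 8/8)*(-168 + (9 + (-17/(-18) + 15/40))) = (-2 - 8*1/8)*(-168 + (9 + (-17*(-1/18) + 15*(1/40)))) = (-2 - 1)*(-168 + (9 + (17/18 + 3/8))) = -3*(-168 + (9 + 95/72)) = -3*(-168 + 743/72) = -3*(-11353/72) = 11353/24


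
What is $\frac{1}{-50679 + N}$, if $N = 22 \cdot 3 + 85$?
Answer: $- \frac{1}{50528} \approx -1.9791 \cdot 10^{-5}$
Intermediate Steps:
$N = 151$ ($N = 66 + 85 = 151$)
$\frac{1}{-50679 + N} = \frac{1}{-50679 + 151} = \frac{1}{-50528} = - \frac{1}{50528}$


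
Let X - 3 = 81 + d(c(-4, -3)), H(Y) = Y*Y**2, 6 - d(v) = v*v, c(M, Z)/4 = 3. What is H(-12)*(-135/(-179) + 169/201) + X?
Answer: -33701958/11993 ≈ -2810.1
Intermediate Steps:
c(M, Z) = 12 (c(M, Z) = 4*3 = 12)
d(v) = 6 - v**2 (d(v) = 6 - v*v = 6 - v**2)
H(Y) = Y**3
X = -54 (X = 3 + (81 + (6 - 1*12**2)) = 3 + (81 + (6 - 1*144)) = 3 + (81 + (6 - 144)) = 3 + (81 - 138) = 3 - 57 = -54)
H(-12)*(-135/(-179) + 169/201) + X = (-12)**3*(-135/(-179) + 169/201) - 54 = -1728*(-135*(-1/179) + 169*(1/201)) - 54 = -1728*(135/179 + 169/201) - 54 = -1728*57386/35979 - 54 = -33054336/11993 - 54 = -33701958/11993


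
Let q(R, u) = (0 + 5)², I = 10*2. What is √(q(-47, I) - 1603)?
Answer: I*√1578 ≈ 39.724*I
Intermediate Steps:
I = 20
q(R, u) = 25 (q(R, u) = 5² = 25)
√(q(-47, I) - 1603) = √(25 - 1603) = √(-1578) = I*√1578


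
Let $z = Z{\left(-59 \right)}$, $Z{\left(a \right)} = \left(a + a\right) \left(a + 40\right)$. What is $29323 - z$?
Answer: $27081$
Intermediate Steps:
$Z{\left(a \right)} = 2 a \left(40 + a\right)$
$z = 2242$ ($z = 2 \left(-59\right) \left(40 - 59\right) = 2 \left(-59\right) \left(-19\right) = 2242$)
$29323 - z = 29323 - 2242 = 27081$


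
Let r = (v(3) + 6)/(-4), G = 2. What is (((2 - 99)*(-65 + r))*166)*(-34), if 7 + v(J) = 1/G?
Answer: -71033973/2 ≈ -3.5517e+7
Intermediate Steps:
v(J) = -13/2 (v(J) = -7 + 1/2 = -13/2)
r = 1/8 (r = (-13/2 + 6)/(-4) = -1/2*(-1/4) = 1/8 ≈ 0.12500)
(((2 - 99)*(-65 + r))*166)*(-34) = (((2 - 99)*(-65 + 1/8))*166)*(-34) = (-97*(-519/8)*166)*(-34) = ((50343/8)*166)*(-34) = (4178469/4)*(-34) = -71033973/2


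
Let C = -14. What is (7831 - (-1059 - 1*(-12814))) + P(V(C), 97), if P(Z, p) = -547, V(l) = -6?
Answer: -4471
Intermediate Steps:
(7831 - (-1059 - 1*(-12814))) + P(V(C), 97) = (7831 - (-1059 - 1*(-12814))) - 547 = (7831 - (-1059 + 12814)) - 547 = (7831 - 1*11755) - 547 = (7831 - 11755) - 547 = -3924 - 547 = -4471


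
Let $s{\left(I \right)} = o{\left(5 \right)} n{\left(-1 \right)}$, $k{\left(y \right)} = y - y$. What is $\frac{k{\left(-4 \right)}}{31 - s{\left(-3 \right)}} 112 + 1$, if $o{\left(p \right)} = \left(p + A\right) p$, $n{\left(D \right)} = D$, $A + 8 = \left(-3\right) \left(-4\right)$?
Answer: $1$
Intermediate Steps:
$k{\left(y \right)} = 0$
$A = 4$ ($A = -8 - -12 = -8 + 12 = 4$)
$o{\left(p \right)} = p \left(4 + p\right)$ ($o{\left(p \right)} = \left(p + 4\right) p = \left(4 + p\right) p = p \left(4 + p\right)$)
$s{\left(I \right)} = -45$ ($s{\left(I \right)} = 5 \left(4 + 5\right) \left(-1\right) = 5 \cdot 9 \left(-1\right) = 45 \left(-1\right) = -45$)
$\frac{k{\left(-4 \right)}}{31 - s{\left(-3 \right)}} 112 + 1 = \frac{0}{31 - -45} \cdot 112 + 1 = \frac{0}{31 + 45} \cdot 112 + 1 = \frac{0}{76} \cdot 112 + 1 = 0 \cdot \frac{1}{76} \cdot 112 + 1 = 0 \cdot 112 + 1 = 0 + 1 = 1$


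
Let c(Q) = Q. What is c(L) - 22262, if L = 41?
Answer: -22221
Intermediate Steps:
c(L) - 22262 = 41 - 22262 = -22221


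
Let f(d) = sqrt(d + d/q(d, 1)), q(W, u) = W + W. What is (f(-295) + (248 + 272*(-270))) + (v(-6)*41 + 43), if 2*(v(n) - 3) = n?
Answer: -73149 + I*sqrt(1178)/2 ≈ -73149.0 + 17.161*I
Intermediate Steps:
q(W, u) = 2*W
v(n) = 3 + n/2
f(d) = sqrt(1/2 + d) (f(d) = sqrt(d + d/((2*d))) = sqrt(d + d*(1/(2*d))) = sqrt(d + 1/2) = sqrt(1/2 + d))
(f(-295) + (248 + 272*(-270))) + (v(-6)*41 + 43) = (sqrt(2 + 4*(-295))/2 + (248 + 272*(-270))) + ((3 + (1/2)*(-6))*41 + 43) = (sqrt(2 - 1180)/2 + (248 - 73440)) + ((3 - 3)*41 + 43) = (sqrt(-1178)/2 - 73192) + (0*41 + 43) = ((I*sqrt(1178))/2 - 73192) + (0 + 43) = (I*sqrt(1178)/2 - 73192) + 43 = (-73192 + I*sqrt(1178)/2) + 43 = -73149 + I*sqrt(1178)/2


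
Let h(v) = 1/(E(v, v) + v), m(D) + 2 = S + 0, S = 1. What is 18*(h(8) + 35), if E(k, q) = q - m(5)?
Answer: 10728/17 ≈ 631.06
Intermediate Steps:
m(D) = -1 (m(D) = -2 + (1 + 0) = -2 + 1 = -1)
E(k, q) = 1 + q (E(k, q) = q - 1*(-1) = q + 1 = 1 + q)
h(v) = 1/(1 + 2*v) (h(v) = 1/((1 + v) + v) = 1/(1 + 2*v))
18*(h(8) + 35) = 18*(1/(1 + 2*8) + 35) = 18*(1/(1 + 16) + 35) = 18*(1/17 + 35) = 18*(596/17) = 10728/17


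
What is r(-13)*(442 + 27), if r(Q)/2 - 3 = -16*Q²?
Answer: -2533538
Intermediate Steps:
r(Q) = 6 - 32*Q² (r(Q) = 6 + 2*(-16*Q²) = 6 - 32*Q²)
r(-13)*(442 + 27) = (6 - 32*(-13)²)*(442 + 27) = (6 - 32*169)*469 = (6 - 5408)*469 = -5402*469 = -2533538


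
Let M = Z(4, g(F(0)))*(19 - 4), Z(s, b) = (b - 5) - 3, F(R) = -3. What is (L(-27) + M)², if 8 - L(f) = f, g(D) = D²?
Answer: 2500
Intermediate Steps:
Z(s, b) = -8 + b (Z(s, b) = (-5 + b) - 3 = -8 + b)
M = 15 (M = (-8 + (-3)²)*(19 - 4) = (-8 + 9)*15 = 1*15 = 15)
L(f) = 8 - f
(L(-27) + M)² = ((8 - 1*(-27)) + 15)² = ((8 + 27) + 15)² = (35 + 15)² = 50² = 2500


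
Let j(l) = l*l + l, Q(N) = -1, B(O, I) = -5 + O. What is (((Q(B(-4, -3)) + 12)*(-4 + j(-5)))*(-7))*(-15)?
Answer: 18480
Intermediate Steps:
j(l) = l + l² (j(l) = l² + l = l + l²)
(((Q(B(-4, -3)) + 12)*(-4 + j(-5)))*(-7))*(-15) = (((-1 + 12)*(-4 - 5*(1 - 5)))*(-7))*(-15) = ((11*(-4 - 5*(-4)))*(-7))*(-15) = ((11*(-4 + 20))*(-7))*(-15) = ((11*16)*(-7))*(-15) = (176*(-7))*(-15) = -1232*(-15) = 18480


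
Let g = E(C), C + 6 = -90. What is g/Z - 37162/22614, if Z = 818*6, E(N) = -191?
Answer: -31118395/18498252 ≈ -1.6822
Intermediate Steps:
C = -96 (C = -6 - 90 = -96)
g = -191
Z = 4908
g/Z - 37162/22614 = -191/4908 - 37162/22614 = -191*1/4908 - 37162*1/22614 = -191/4908 - 18581/11307 = -31118395/18498252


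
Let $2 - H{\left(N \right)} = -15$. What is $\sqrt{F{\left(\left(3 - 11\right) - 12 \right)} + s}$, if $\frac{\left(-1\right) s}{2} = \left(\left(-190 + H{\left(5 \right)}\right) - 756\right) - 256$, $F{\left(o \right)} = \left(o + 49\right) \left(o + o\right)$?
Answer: $11 \sqrt{10} \approx 34.785$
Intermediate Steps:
$H{\left(N \right)} = 17$ ($H{\left(N \right)} = 2 - -15 = 2 + 15 = 17$)
$F{\left(o \right)} = 2 o \left(49 + o\right)$ ($F{\left(o \right)} = \left(49 + o\right) 2 o = 2 o \left(49 + o\right)$)
$s = 2370$ ($s = - 2 \left(\left(\left(-190 + 17\right) - 756\right) - 256\right) = - 2 \left(\left(-173 - 756\right) - 256\right) = - 2 \left(-929 - 256\right) = \left(-2\right) \left(-1185\right) = 2370$)
$\sqrt{F{\left(\left(3 - 11\right) - 12 \right)} + s} = \sqrt{2 \left(\left(3 - 11\right) - 12\right) \left(49 + \left(\left(3 - 11\right) - 12\right)\right) + 2370} = \sqrt{2 \left(-8 - 12\right) \left(49 - 20\right) + 2370} = \sqrt{2 \left(-20\right) \left(49 - 20\right) + 2370} = \sqrt{2 \left(-20\right) 29 + 2370} = \sqrt{-1160 + 2370} = \sqrt{1210} = 11 \sqrt{10}$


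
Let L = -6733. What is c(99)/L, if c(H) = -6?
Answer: 6/6733 ≈ 0.00089113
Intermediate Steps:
c(99)/L = -6/(-6733) = -6*(-1/6733) = 6/6733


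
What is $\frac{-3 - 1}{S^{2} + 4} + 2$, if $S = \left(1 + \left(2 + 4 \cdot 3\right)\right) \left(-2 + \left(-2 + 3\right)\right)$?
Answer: $\frac{454}{229} \approx 1.9825$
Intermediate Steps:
$S = -15$ ($S = \left(1 + \left(2 + 12\right)\right) \left(-2 + 1\right) = \left(1 + 14\right) \left(-1\right) = 15 \left(-1\right) = -15$)
$\frac{-3 - 1}{S^{2} + 4} + 2 = \frac{-3 - 1}{\left(-15\right)^{2} + 4} + 2 = - \frac{4}{225 + 4} + 2 = - \frac{4}{229} + 2 = \frac{454}{229}$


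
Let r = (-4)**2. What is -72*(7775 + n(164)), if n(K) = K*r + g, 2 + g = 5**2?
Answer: -750384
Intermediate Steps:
g = 23 (g = -2 + 5**2 = -2 + 25 = 23)
r = 16
n(K) = 23 + 16*K (n(K) = K*16 + 23 = 16*K + 23 = 23 + 16*K)
-72*(7775 + n(164)) = -72*(7775 + (23 + 16*164)) = -72*(7775 + (23 + 2624)) = -72*(7775 + 2647) = -72*10422 = -750384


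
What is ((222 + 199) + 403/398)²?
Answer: 28210897521/158404 ≈ 1.7809e+5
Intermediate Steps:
((222 + 199) + 403/398)² = (421 + 403*(1/398))² = (421 + 403/398)² = (167961/398)² = 28210897521/158404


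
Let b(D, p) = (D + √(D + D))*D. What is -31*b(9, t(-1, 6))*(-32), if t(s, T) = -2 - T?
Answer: 80352 + 26784*√2 ≈ 1.1823e+5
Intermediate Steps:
b(D, p) = D*(D + √2*√D) (b(D, p) = (D + √(2*D))*D = (D + √2*√D)*D = D*(D + √2*√D))
-31*b(9, t(-1, 6))*(-32) = -31*(9² + √2*9^(3/2))*(-32) = -31*(81 + √2*27)*(-32) = -31*(81 + 27*√2)*(-32) = (-2511 - 837*√2)*(-32) = 80352 + 26784*√2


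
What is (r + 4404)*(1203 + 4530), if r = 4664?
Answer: 51986844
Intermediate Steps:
(r + 4404)*(1203 + 4530) = (4664 + 4404)*(1203 + 4530) = 9068*5733 = 51986844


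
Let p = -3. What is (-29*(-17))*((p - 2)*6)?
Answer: -14790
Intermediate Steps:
(-29*(-17))*((p - 2)*6) = (-29*(-17))*((-3 - 2)*6) = 493*(-5*6) = 493*(-30) = -14790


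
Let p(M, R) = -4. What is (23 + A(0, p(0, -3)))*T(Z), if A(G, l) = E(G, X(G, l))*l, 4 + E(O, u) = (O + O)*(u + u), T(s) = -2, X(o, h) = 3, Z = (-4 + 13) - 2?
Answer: -78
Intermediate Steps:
Z = 7 (Z = 9 - 2 = 7)
E(O, u) = -4 + 4*O*u (E(O, u) = -4 + (O + O)*(u + u) = -4 + (2*O)*(2*u) = -4 + 4*O*u)
A(G, l) = l*(-4 + 12*G) (A(G, l) = (-4 + 4*G*3)*l = (-4 + 12*G)*l = l*(-4 + 12*G))
(23 + A(0, p(0, -3)))*T(Z) = (23 + 4*(-4)*(-1 + 3*0))*(-2) = (23 + 4*(-4)*(-1 + 0))*(-2) = (23 + 4*(-4)*(-1))*(-2) = (23 + 16)*(-2) = 39*(-2) = -78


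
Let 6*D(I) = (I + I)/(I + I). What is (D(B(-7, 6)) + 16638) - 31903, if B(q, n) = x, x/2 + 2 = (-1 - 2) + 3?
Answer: -91589/6 ≈ -15265.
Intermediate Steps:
x = -4 (x = -4 + 2*((-1 - 2) + 3) = -4 + 2*(-3 + 3) = -4 + 2*0 = -4 + 0 = -4)
B(q, n) = -4
D(I) = ⅙ (D(I) = ((I + I)/(I + I))/6 = ((2*I)/((2*I)))/6 = ((2*I)*(1/(2*I)))/6 = (⅙)*1 = ⅙)
(D(B(-7, 6)) + 16638) - 31903 = (⅙ + 16638) - 31903 = 99829/6 - 31903 = -91589/6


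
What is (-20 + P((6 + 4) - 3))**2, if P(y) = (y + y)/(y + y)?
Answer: 361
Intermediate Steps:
P(y) = 1 (P(y) = (2*y)/((2*y)) = (2*y)*(1/(2*y)) = 1)
(-20 + P((6 + 4) - 3))**2 = (-20 + 1)**2 = (-19)**2 = 361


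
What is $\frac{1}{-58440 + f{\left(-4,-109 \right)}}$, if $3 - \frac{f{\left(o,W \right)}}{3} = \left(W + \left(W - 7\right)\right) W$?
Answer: $- \frac{1}{132006} \approx -7.5754 \cdot 10^{-6}$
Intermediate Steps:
$f{\left(o,W \right)} = 9 - 3 W \left(-7 + 2 W\right)$ ($f{\left(o,W \right)} = 9 - 3 \left(W + \left(W - 7\right)\right) W = 9 - 3 \left(W + \left(-7 + W\right)\right) W = 9 - 3 \left(-7 + 2 W\right) W = 9 - 3 W \left(-7 + 2 W\right)$)
$\frac{1}{-58440 + f{\left(-4,-109 \right)}} = \frac{1}{-58440 + \left(9 - 6 \left(-109\right)^{2} + 21 \left(-109\right)\right)} = \frac{1}{-58440 - 73566} = \frac{1}{-132006} = - \frac{1}{132006}$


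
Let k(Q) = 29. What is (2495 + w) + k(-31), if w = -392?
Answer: 2132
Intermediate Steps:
(2495 + w) + k(-31) = (2495 - 392) + 29 = 2103 + 29 = 2132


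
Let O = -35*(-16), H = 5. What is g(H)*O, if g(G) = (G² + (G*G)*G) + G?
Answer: 86800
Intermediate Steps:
g(G) = G + G² + G³ (g(G) = (G² + G²*G) + G = (G² + G³) + G = G + G² + G³)
O = 560
g(H)*O = (5*(1 + 5 + 5²))*560 = (5*(1 + 5 + 25))*560 = (5*31)*560 = 155*560 = 86800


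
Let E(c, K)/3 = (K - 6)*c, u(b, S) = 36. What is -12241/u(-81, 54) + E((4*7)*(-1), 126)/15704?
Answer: -24074443/70668 ≈ -340.67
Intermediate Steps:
E(c, K) = 3*c*(-6 + K) (E(c, K) = 3*((K - 6)*c) = 3*((-6 + K)*c) = 3*(c*(-6 + K)) = 3*c*(-6 + K))
-12241/u(-81, 54) + E((4*7)*(-1), 126)/15704 = -12241/36 + (3*((4*7)*(-1))*(-6 + 126))/15704 = -12241*1/36 + (3*(28*(-1))*120)*(1/15704) = -12241/36 + (3*(-28)*120)*(1/15704) = -12241/36 - 10080*1/15704 = -12241/36 - 1260/1963 = -24074443/70668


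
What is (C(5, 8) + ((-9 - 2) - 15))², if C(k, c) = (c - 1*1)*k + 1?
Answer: 100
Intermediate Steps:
C(k, c) = 1 + k*(-1 + c) (C(k, c) = (c - 1)*k + 1 = (-1 + c)*k + 1 = k*(-1 + c) + 1 = 1 + k*(-1 + c))
(C(5, 8) + ((-9 - 2) - 15))² = ((1 - 1*5 + 8*5) + ((-9 - 2) - 15))² = ((1 - 5 + 40) + (-11 - 15))² = (36 - 26)² = 10² = 100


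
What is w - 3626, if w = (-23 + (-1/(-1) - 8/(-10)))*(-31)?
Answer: -14844/5 ≈ -2968.8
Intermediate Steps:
w = 3286/5 (w = (-23 + (-1*(-1) - 8*(-⅒)))*(-31) = (-23 + (1 + ⅘))*(-31) = (-23 + 9/5)*(-31) = -106/5*(-31) = 3286/5 ≈ 657.20)
w - 3626 = 3286/5 - 3626 = -14844/5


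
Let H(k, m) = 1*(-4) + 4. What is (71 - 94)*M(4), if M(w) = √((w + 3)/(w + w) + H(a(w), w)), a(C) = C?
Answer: -23*√14/4 ≈ -21.515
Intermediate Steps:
H(k, m) = 0 (H(k, m) = -4 + 4 = 0)
M(w) = √2*√((3 + w)/w)/2 (M(w) = √((w + 3)/(w + w) + 0) = √((3 + w)/((2*w)) + 0) = √((3 + w)*(1/(2*w)) + 0) = √((3 + w)/(2*w) + 0) = √((3 + w)/(2*w)) = √2*√((3 + w)/w)/2)
(71 - 94)*M(4) = (71 - 94)*(√2*√((3 + 4)/4)/2) = -23*√2*√((¼)*7)/2 = -23*√2*√(7/4)/2 = -23*√2*√7/2/2 = -23*√14/4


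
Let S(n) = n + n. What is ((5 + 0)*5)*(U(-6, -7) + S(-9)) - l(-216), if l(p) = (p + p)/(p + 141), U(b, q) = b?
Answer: -15144/25 ≈ -605.76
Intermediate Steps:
S(n) = 2*n
l(p) = 2*p/(141 + p) (l(p) = (2*p)/(141 + p) = 2*p/(141 + p))
((5 + 0)*5)*(U(-6, -7) + S(-9)) - l(-216) = ((5 + 0)*5)*(-6 + 2*(-9)) - 2*(-216)/(141 - 216) = (5*5)*(-6 - 18) - 2*(-216)/(-75) = 25*(-24) - 2*(-216)*(-1)/75 = -600 - 1*144/25 = -600 - 144/25 = -15144/25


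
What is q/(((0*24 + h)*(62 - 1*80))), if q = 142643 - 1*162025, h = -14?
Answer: -9691/126 ≈ -76.913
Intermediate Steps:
q = -19382 (q = 142643 - 162025 = -19382)
q/(((0*24 + h)*(62 - 1*80))) = -19382*1/((62 - 1*80)*(0*24 - 14)) = -19382*1/((0 - 14)*(62 - 80)) = -19382/((-14*(-18))) = -19382/252 = -19382*1/252 = -9691/126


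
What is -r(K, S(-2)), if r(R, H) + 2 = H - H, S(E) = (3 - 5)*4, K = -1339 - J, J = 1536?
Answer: 2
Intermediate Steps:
K = -2875 (K = -1339 - 1*1536 = -1339 - 1536 = -2875)
S(E) = -8 (S(E) = -2*4 = -8)
r(R, H) = -2 (r(R, H) = -2 + (H - H) = -2 + 0 = -2)
-r(K, S(-2)) = -1*(-2) = 2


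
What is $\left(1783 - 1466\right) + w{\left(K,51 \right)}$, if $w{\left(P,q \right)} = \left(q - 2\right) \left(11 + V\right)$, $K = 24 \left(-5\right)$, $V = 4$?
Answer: $1052$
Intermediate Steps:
$K = -120$
$w{\left(P,q \right)} = -30 + 15 q$ ($w{\left(P,q \right)} = \left(q - 2\right) \left(11 + 4\right) = \left(-2 + q\right) 15 = -30 + 15 q$)
$\left(1783 - 1466\right) + w{\left(K,51 \right)} = \left(1783 - 1466\right) + \left(-30 + 15 \cdot 51\right) = 317 + \left(-30 + 765\right) = 317 + 735 = 1052$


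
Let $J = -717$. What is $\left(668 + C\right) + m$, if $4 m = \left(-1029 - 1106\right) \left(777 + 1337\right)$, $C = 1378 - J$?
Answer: $- \frac{2251169}{2} \approx -1.1256 \cdot 10^{6}$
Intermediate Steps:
$C = 2095$ ($C = 1378 - -717 = 1378 + 717 = 2095$)
$m = - \frac{2256695}{2}$ ($m = \frac{\left(-1029 - 1106\right) \left(777 + 1337\right)}{4} = \frac{\left(-2135\right) 2114}{4} = \frac{1}{4} \left(-4513390\right) = - \frac{2256695}{2} \approx -1.1283 \cdot 10^{6}$)
$\left(668 + C\right) + m = \left(668 + 2095\right) - \frac{2256695}{2} = 2763 - \frac{2256695}{2} = - \frac{2251169}{2}$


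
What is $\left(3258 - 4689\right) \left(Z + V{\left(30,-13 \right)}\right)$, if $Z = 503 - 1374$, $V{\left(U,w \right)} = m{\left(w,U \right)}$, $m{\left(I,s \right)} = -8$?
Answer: $1257849$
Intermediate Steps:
$V{\left(U,w \right)} = -8$
$Z = -871$ ($Z = 503 - 1374 = -871$)
$\left(3258 - 4689\right) \left(Z + V{\left(30,-13 \right)}\right) = \left(3258 - 4689\right) \left(-871 - 8\right) = \left(-1431\right) \left(-879\right) = 1257849$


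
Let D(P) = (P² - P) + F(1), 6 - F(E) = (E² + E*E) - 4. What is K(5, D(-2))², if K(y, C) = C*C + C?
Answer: 44100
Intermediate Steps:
F(E) = 10 - 2*E² (F(E) = 6 - ((E² + E*E) - 4) = 6 - ((E² + E²) - 4) = 6 - (2*E² - 4) = 6 - (-4 + 2*E²) = 6 + (4 - 2*E²) = 10 - 2*E²)
D(P) = 8 + P² - P (D(P) = (P² - P) + (10 - 2*1²) = (P² - P) + (10 - 2*1) = (P² - P) + (10 - 2) = (P² - P) + 8 = 8 + P² - P)
K(y, C) = C + C² (K(y, C) = C² + C = C + C²)
K(5, D(-2))² = ((8 + (-2)² - 1*(-2))*(1 + (8 + (-2)² - 1*(-2))))² = ((8 + 4 + 2)*(1 + (8 + 4 + 2)))² = (14*(1 + 14))² = (14*15)² = 210² = 44100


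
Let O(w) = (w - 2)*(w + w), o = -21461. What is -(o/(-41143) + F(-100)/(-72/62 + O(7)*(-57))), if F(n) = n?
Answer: -1391413493/2545229409 ≈ -0.54667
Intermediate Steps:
O(w) = 2*w*(-2 + w) (O(w) = (-2 + w)*(2*w) = 2*w*(-2 + w))
-(o/(-41143) + F(-100)/(-72/62 + O(7)*(-57))) = -(-21461/(-41143) - 100/(-72/62 + (2*7*(-2 + 7))*(-57))) = -(-21461*(-1/41143) - 100/(-72*1/62 + (2*7*5)*(-57))) = -(21461/41143 - 100/(-36/31 + 70*(-57))) = -(21461/41143 - 100/(-36/31 - 3990)) = -(21461/41143 - 100/(-123726/31)) = -(21461/41143 - 100*(-31/123726)) = -(21461/41143 + 1550/61863) = -1*1391413493/2545229409 = -1391413493/2545229409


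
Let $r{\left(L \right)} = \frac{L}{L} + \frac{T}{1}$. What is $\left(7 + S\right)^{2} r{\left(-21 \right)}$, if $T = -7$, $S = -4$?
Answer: $-54$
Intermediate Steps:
$r{\left(L \right)} = -6$ ($r{\left(L \right)} = \frac{L}{L} - \frac{7}{1} = 1 - 7 = -6$)
$\left(7 + S\right)^{2} r{\left(-21 \right)} = \left(7 - 4\right)^{2} \left(-6\right) = 3^{2} \left(-6\right) = 9 \left(-6\right) = -54$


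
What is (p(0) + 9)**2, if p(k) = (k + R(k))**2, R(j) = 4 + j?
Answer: 625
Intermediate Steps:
p(k) = (4 + 2*k)**2 (p(k) = (k + (4 + k))**2 = (4 + 2*k)**2)
(p(0) + 9)**2 = (4*(2 + 0)**2 + 9)**2 = (4*2**2 + 9)**2 = (4*4 + 9)**2 = (16 + 9)**2 = 25**2 = 625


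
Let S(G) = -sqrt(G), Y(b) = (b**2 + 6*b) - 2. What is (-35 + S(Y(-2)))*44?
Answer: -1540 - 44*I*sqrt(10) ≈ -1540.0 - 139.14*I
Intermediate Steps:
Y(b) = -2 + b**2 + 6*b
(-35 + S(Y(-2)))*44 = (-35 - sqrt(-2 + (-2)**2 + 6*(-2)))*44 = (-35 - sqrt(-2 + 4 - 12))*44 = (-35 - sqrt(-10))*44 = (-35 - I*sqrt(10))*44 = -1540 - 44*I*sqrt(10)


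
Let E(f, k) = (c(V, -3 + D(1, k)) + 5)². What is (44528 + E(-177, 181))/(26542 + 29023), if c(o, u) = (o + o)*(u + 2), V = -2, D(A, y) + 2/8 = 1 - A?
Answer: 44628/55565 ≈ 0.80317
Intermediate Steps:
D(A, y) = ¾ - A (D(A, y) = -¼ + (1 - A) = ¾ - A)
c(o, u) = 2*o*(2 + u) (c(o, u) = (2*o)*(2 + u) = 2*o*(2 + u))
E(f, k) = 100 (E(f, k) = (2*(-2)*(2 + (-3 + (¾ - 1*1))) + 5)² = (2*(-2)*(2 + (-3 + (¾ - 1))) + 5)² = (2*(-2)*(2 + (-3 - ¼)) + 5)² = (2*(-2)*(2 - 13/4) + 5)² = (2*(-2)*(-5/4) + 5)² = (5 + 5)² = 10² = 100)
(44528 + E(-177, 181))/(26542 + 29023) = (44528 + 100)/(26542 + 29023) = 44628/55565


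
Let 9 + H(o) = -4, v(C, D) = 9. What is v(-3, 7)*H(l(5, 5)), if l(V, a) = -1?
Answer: -117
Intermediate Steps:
H(o) = -13 (H(o) = -9 - 4 = -13)
v(-3, 7)*H(l(5, 5)) = 9*(-13) = -117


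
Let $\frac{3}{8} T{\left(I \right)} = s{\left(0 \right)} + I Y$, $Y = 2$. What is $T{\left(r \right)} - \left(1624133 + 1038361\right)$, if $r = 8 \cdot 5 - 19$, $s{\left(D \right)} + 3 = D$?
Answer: $-2662390$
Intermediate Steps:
$s{\left(D \right)} = -3 + D$
$r = 21$ ($r = 40 - 19 = 21$)
$T{\left(I \right)} = -8 + \frac{16 I}{3}$ ($T{\left(I \right)} = \frac{8 \left(\left(-3 + 0\right) + I 2\right)}{3} = \frac{8 \left(-3 + 2 I\right)}{3} = -8 + \frac{16 I}{3}$)
$T{\left(r \right)} - \left(1624133 + 1038361\right) = \left(-8 + \frac{16}{3} \cdot 21\right) - \left(1624133 + 1038361\right) = \left(-8 + 112\right) - 2662494 = 104 - 2662494 = -2662390$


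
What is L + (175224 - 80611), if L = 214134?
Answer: 308747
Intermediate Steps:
L + (175224 - 80611) = 214134 + (175224 - 80611) = 214134 + 94613 = 308747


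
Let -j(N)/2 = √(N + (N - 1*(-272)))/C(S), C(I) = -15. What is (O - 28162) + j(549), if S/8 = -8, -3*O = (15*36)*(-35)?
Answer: -21862 + 2*√1370/15 ≈ -21857.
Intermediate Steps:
O = 6300 (O = -15*36*(-35)/3 = -180*(-35) = -⅓*(-18900) = 6300)
S = -64 (S = 8*(-8) = -64)
j(N) = 2*√(272 + 2*N)/15 (j(N) = -2*√(N + (N - 1*(-272)))/(-15) = -2*√(N + (N + 272))*(-1)/15 = -2*√(N + (272 + N))*(-1)/15 = -2*√(272 + 2*N)*(-1)/15 = -(-2)*√(272 + 2*N)/15 = 2*√(272 + 2*N)/15)
(O - 28162) + j(549) = (6300 - 28162) + 2*√(272 + 2*549)/15 = -21862 + 2*√(272 + 1098)/15 = -21862 + 2*√1370/15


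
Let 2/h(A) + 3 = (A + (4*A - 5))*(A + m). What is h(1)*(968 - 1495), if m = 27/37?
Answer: 1054/3 ≈ 351.33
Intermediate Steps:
m = 27/37 (m = 27*(1/37) = 27/37 ≈ 0.72973)
h(A) = 2/(-3 + (-5 + 5*A)*(27/37 + A)) (h(A) = 2/(-3 + (A + (4*A - 5))*(A + 27/37)) = 2/(-3 + (A + (-5 + 4*A))*(27/37 + A)) = 2/(-3 + (-5 + 5*A)*(27/37 + A)))
h(1)*(968 - 1495) = (74/(-246 - 50*1 + 185*1**2))*(968 - 1495) = (74/(-246 - 50 + 185*1))*(-527) = (74/(-246 - 50 + 185))*(-527) = (74/(-111))*(-527) = (74*(-1/111))*(-527) = -2/3*(-527) = 1054/3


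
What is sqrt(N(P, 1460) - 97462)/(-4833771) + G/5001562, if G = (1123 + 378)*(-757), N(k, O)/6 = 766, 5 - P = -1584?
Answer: -1136257/5001562 - I*sqrt(92866)/4833771 ≈ -0.22718 - 6.3044e-5*I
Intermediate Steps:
P = 1589 (P = 5 - 1*(-1584) = 5 + 1584 = 1589)
N(k, O) = 4596 (N(k, O) = 6*766 = 4596)
G = -1136257 (G = 1501*(-757) = -1136257)
sqrt(N(P, 1460) - 97462)/(-4833771) + G/5001562 = sqrt(4596 - 97462)/(-4833771) - 1136257/5001562 = sqrt(-92866)*(-1/4833771) - 1136257*1/5001562 = (I*sqrt(92866))*(-1/4833771) - 1136257/5001562 = -I*sqrt(92866)/4833771 - 1136257/5001562 = -1136257/5001562 - I*sqrt(92866)/4833771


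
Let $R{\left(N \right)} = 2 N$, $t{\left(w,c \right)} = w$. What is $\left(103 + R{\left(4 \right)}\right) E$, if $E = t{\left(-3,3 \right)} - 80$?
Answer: $-9213$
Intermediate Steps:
$E = -83$ ($E = -3 - 80 = -83$)
$\left(103 + R{\left(4 \right)}\right) E = \left(103 + 2 \cdot 4\right) \left(-83\right) = \left(103 + 8\right) \left(-83\right) = 111 \left(-83\right) = -9213$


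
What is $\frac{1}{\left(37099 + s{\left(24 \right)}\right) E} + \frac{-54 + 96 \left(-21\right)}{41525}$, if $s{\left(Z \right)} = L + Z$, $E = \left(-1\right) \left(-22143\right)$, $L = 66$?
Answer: $- \frac{30992642443}{621724400385} \approx -0.04985$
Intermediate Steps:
$E = 22143$
$s{\left(Z \right)} = 66 + Z$
$\frac{1}{\left(37099 + s{\left(24 \right)}\right) E} + \frac{-54 + 96 \left(-21\right)}{41525} = \frac{1}{\left(37099 + \left(66 + 24\right)\right) 22143} + \frac{-54 + 96 \left(-21\right)}{41525} = \frac{1}{37099 + 90} \cdot \frac{1}{22143} + \left(-54 - 2016\right) \frac{1}{41525} = \frac{1}{37189} \cdot \frac{1}{22143} - \frac{414}{8305} = \frac{1}{823476027} - \frac{414}{8305} = - \frac{30992642443}{621724400385}$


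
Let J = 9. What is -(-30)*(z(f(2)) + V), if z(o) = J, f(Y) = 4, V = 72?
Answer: 2430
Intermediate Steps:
z(o) = 9
-(-30)*(z(f(2)) + V) = -(-30)*(9 + 72) = -(-30)*81 = -1*(-2430) = 2430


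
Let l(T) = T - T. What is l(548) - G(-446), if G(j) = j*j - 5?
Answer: -198911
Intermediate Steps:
l(T) = 0
G(j) = -5 + j² (G(j) = j² - 5 = -5 + j²)
l(548) - G(-446) = 0 - (-5 + (-446)²) = 0 - (-5 + 198916) = 0 - 1*198911 = 0 - 198911 = -198911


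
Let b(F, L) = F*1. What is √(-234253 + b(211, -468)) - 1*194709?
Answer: -194709 + I*√234042 ≈ -1.9471e+5 + 483.78*I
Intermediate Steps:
b(F, L) = F
√(-234253 + b(211, -468)) - 1*194709 = √(-234253 + 211) - 1*194709 = √(-234042) - 194709 = I*√234042 - 194709 = -194709 + I*√234042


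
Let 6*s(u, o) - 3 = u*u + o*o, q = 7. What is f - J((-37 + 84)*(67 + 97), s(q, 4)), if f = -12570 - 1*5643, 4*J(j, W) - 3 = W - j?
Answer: -195475/12 ≈ -16290.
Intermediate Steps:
s(u, o) = 1/2 + o**2/6 + u**2/6 (s(u, o) = 1/2 + (u*u + o*o)/6 = 1/2 + (u**2 + o**2)/6 = 1/2 + (o**2 + u**2)/6 = 1/2 + (o**2/6 + u**2/6) = 1/2 + o**2/6 + u**2/6)
J(j, W) = 3/4 - j/4 + W/4 (J(j, W) = 3/4 + (W - j)/4 = 3/4 + (-j/4 + W/4) = 3/4 - j/4 + W/4)
f = -18213 (f = -12570 - 5643 = -18213)
f - J((-37 + 84)*(67 + 97), s(q, 4)) = -18213 - (3/4 - (-37 + 84)*(67 + 97)/4 + (1/2 + (1/6)*4**2 + (1/6)*7**2)/4) = -18213 - (3/4 - 47*164/4 + (1/2 + (1/6)*16 + (1/6)*49)/4) = -18213 - (3/4 - 1/4*7708 + (1/2 + 8/3 + 49/6)/4) = -18213 - (3/4 - 1927 + (1/4)*(34/3)) = -18213 - (3/4 - 1927 + 17/6) = -18213 - 1*(-23081/12) = -18213 + 23081/12 = -195475/12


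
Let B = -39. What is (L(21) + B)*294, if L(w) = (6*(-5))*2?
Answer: -29106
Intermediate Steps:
L(w) = -60 (L(w) = -30*2 = -60)
(L(21) + B)*294 = (-60 - 39)*294 = -99*294 = -29106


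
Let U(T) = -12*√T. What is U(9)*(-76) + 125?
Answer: 2861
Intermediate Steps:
U(9)*(-76) + 125 = -12*√9*(-76) + 125 = -12*3*(-76) + 125 = -36*(-76) + 125 = 2736 + 125 = 2861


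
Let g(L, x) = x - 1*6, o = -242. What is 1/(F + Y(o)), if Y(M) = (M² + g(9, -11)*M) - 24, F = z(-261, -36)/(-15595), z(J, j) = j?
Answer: 15595/977089166 ≈ 1.5961e-5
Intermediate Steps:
F = 36/15595 (F = -36/(-15595) = -36*(-1/15595) = 36/15595 ≈ 0.0023084)
g(L, x) = -6 + x (g(L, x) = x - 6 = -6 + x)
Y(M) = -24 + M² - 17*M (Y(M) = (M² + (-6 - 11)*M) - 24 = (M² - 17*M) - 24 = -24 + M² - 17*M)
1/(F + Y(o)) = 1/(36/15595 + (-24 + (-242)² - 17*(-242))) = 1/(36/15595 + (-24 + 58564 + 4114)) = 1/(36/15595 + 62654) = 1/(977089166/15595) = 15595/977089166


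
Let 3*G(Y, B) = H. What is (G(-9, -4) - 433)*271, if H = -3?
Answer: -117614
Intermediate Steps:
G(Y, B) = -1 (G(Y, B) = (⅓)*(-3) = -1)
(G(-9, -4) - 433)*271 = (-1 - 433)*271 = -434*271 = -117614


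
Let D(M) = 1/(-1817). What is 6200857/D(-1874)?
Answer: -11266957169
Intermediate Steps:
D(M) = -1/1817
6200857/D(-1874) = 6200857/(-1/1817) = 6200857*(-1817) = -11266957169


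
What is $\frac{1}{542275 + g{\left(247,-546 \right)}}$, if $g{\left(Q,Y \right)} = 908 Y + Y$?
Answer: $\frac{1}{45961} \approx 2.1758 \cdot 10^{-5}$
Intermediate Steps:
$g{\left(Q,Y \right)} = 909 Y$
$\frac{1}{542275 + g{\left(247,-546 \right)}} = \frac{1}{542275 + 909 \left(-546\right)} = \frac{1}{542275 - 496314} = \frac{1}{45961}$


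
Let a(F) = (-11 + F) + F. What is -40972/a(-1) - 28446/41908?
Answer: 858342389/272402 ≈ 3151.0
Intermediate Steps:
a(F) = -11 + 2*F
-40972/a(-1) - 28446/41908 = -40972/(-11 + 2*(-1)) - 28446/41908 = -40972/(-11 - 2) - 28446*1/41908 = -40972/(-13) - 14223/20954 = -40972*(-1/13) - 14223/20954 = 40972/13 - 14223/20954 = 858342389/272402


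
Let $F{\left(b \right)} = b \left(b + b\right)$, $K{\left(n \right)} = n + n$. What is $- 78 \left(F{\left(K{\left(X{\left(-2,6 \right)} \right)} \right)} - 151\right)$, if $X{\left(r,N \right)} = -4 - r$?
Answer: $9282$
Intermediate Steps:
$K{\left(n \right)} = 2 n$
$F{\left(b \right)} = 2 b^{2}$ ($F{\left(b \right)} = b 2 b = 2 b^{2}$)
$- 78 \left(F{\left(K{\left(X{\left(-2,6 \right)} \right)} \right)} - 151\right) = - 78 \left(2 \left(2 \left(-4 - -2\right)\right)^{2} - 151\right) = - 78 \left(2 \left(2 \left(-4 + 2\right)\right)^{2} - 151\right) = - 78 \left(2 \left(2 \left(-2\right)\right)^{2} - 151\right) = - 78 \left(2 \left(-4\right)^{2} - 151\right) = - 78 \left(2 \cdot 16 - 151\right) = - 78 \left(32 - 151\right) = \left(-78\right) \left(-119\right) = 9282$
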